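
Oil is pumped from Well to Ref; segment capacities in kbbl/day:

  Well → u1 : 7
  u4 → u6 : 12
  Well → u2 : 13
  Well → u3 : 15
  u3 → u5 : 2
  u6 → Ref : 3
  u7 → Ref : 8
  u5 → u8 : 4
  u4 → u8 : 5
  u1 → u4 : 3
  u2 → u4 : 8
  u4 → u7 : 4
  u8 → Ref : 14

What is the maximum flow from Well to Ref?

Augment Well→u1→u4→u6→Ref: bottleneck 3, flow now 3.
Augment Well→u2→u4→u7→Ref: bottleneck 4, flow now 7.
Augment Well→u2→u4→u8→Ref: bottleneck 4, flow now 11.
Augment Well→u3→u5→u8→Ref: bottleneck 2, flow now 13.
No augmenting path remains; maximum flow = 13.
In the residual graph, reachable from Well: {Well, u1, u2, u3}.
Min-cut edges: u1→u4 (3), u2→u4 (8), u3→u5 (2); capacity 3 + 8 + 2 = 13.
This cut is saturated, so no flow can exceed 13.

13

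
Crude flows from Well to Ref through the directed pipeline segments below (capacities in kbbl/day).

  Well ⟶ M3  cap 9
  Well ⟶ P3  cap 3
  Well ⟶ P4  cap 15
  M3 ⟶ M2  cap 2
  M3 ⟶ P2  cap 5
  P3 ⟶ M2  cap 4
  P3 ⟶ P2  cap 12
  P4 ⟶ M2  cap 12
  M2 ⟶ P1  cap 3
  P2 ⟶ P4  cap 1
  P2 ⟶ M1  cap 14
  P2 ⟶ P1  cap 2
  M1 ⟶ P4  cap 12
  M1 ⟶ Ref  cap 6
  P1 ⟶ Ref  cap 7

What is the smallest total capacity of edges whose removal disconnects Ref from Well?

Augment Well→M3→M2→P1→Ref: bottleneck 2, flow now 2.
Augment Well→M3→P2→M1→Ref: bottleneck 5, flow now 7.
Augment Well→P3→M2→P1→Ref: bottleneck 1, flow now 8.
Augment Well→P3→P2→M1→Ref: bottleneck 1, flow now 9.
Augment Well→P3→P2→P1→Ref: bottleneck 1, flow now 10.
Augment Well→P4→M2→P3→P2→P1→Ref: bottleneck 1, flow now 11. (uses reverse residual edge)
No augmenting path remains; maximum flow = 11.
By max-flow min-cut, the minimum cut capacity equals the max flow.
In the residual graph, reachable from Well: {Well, M3, P4, M2}.
Min-cut edges: Well→P3 (3), M3→P2 (5), M2→P1 (3); capacity 3 + 5 + 3 = 11.

11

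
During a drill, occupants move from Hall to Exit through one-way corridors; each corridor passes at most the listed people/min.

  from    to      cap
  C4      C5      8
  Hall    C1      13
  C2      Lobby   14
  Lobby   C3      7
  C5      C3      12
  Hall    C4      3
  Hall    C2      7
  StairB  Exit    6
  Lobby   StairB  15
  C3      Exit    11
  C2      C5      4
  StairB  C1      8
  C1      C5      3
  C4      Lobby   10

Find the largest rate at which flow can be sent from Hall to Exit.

Augment Hall→C1→C5→C3→Exit: bottleneck 3, flow now 3.
Augment Hall→C4→C5→C3→Exit: bottleneck 3, flow now 6.
Augment Hall→C2→C5→C3→Exit: bottleneck 4, flow now 10.
Augment Hall→C2→Lobby→C3→Exit: bottleneck 1, flow now 11.
Augment Hall→C2→Lobby→StairB→Exit: bottleneck 2, flow now 13.
No augmenting path remains; maximum flow = 13.
In the residual graph, reachable from Hall: {Hall, C1}.
Min-cut edges: Hall→C4 (3), Hall→C2 (7), C1→C5 (3); capacity 3 + 7 + 3 = 13.
This cut is saturated, so no flow can exceed 13.

13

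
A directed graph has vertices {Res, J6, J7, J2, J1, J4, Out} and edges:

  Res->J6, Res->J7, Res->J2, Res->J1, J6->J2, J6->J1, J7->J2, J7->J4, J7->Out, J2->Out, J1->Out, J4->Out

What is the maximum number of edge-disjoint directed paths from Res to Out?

3

Assign every edge capacity 1; by Menger, the answer equals the max flow.
Path Res→J7→Out (+1); total 1.
Path Res→J2→Out (+1); total 2.
Path Res→J1→Out (+1); total 3.
No residual Res→Out path; max flow = 3.
Certifying cut of size 3: {J1→Out, J2→Out, Res→J7}.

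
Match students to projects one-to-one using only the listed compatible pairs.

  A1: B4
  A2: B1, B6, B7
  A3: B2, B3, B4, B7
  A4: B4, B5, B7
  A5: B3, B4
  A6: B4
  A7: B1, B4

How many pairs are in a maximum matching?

Unit-capacity flow: source→left, listed edges, right→sink; max matching = max flow.
Augmenting path A1→B4 (+1); matched 1.
Augmenting path A2→B1 (+1); matched 2.
Augmenting path A3→B2 (+1); matched 3.
Augmenting path A4→B5 (+1); matched 4.
Augmenting path A5→B3 (+1); matched 5.
Augmenting path A7→B1→A2→B6 (+1); matched 6.
No augmenting path remains; maximum matching = 6.
König certificate: {A2, A3, A4, A5, A7, B4} is a vertex cover of size 6 (every listed pair touches it), so no matching can be larger.

6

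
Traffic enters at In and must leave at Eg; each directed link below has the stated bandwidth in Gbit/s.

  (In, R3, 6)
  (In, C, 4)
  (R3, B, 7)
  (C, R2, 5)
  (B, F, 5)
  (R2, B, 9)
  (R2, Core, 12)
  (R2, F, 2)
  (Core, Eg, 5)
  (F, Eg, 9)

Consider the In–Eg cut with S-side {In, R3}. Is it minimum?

Given cut capacity: 4 + 7 = 11.
Augment In→R3→B→F→Eg: bottleneck 5, flow now 5.
Augment In→C→R2→Core→Eg: bottleneck 4, flow now 9.
No augmenting path remains; maximum flow = 9.
In the residual graph, reachable from In: {In, R3, B}.
Min-cut edges: In→C (4), B→F (5); capacity 4 + 5 = 9.
Cut capacity 11 exceeds the max flow 9, so it is not minimum.

No — its capacity is 11, but the minimum cut has capacity 9.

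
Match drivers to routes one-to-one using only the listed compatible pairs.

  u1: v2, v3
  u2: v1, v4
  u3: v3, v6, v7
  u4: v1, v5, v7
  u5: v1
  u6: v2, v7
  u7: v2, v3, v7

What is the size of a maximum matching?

7

Unit-capacity flow: source→left, listed edges, right→sink; max matching = max flow.
Augmenting path u1→v2 (+1); matched 1.
Augmenting path u2→v1 (+1); matched 2.
Augmenting path u3→v3 (+1); matched 3.
Augmenting path u4→v5 (+1); matched 4.
Augmenting path u6→v7 (+1); matched 5.
Augmenting path u5→v1→u2→v4 (+1); matched 6.
Augmenting path u7→v3→u3→v6 (+1); matched 7.
No augmenting path remains; maximum matching = 7.
König certificate: {u1, u2, u3, u4, u5, u6, u7} is a vertex cover of size 7 (every listed pair touches it), so no matching can be larger.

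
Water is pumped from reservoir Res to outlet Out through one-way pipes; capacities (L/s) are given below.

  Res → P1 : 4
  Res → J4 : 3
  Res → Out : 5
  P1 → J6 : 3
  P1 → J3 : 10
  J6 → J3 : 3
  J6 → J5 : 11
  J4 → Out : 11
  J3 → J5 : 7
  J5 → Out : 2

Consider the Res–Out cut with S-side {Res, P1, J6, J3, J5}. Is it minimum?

Given cut capacity: 3 + 5 + 2 = 10.
Augment Res→Out: bottleneck 5, flow now 5.
Augment Res→J4→Out: bottleneck 3, flow now 8.
Augment Res→P1→J6→J5→Out: bottleneck 2, flow now 10.
No augmenting path remains; maximum flow = 10.
Cut capacity 10 equals the max flow, so it is a minimum cut.

Yes — it is a minimum cut (capacity 10).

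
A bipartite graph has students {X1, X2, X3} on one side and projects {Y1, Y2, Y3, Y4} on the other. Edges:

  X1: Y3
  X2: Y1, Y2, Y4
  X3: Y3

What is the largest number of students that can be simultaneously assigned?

Unit-capacity flow: source→left, listed edges, right→sink; max matching = max flow.
Augmenting path X1→Y3 (+1); matched 1.
Augmenting path X2→Y1 (+1); matched 2.
No augmenting path remains; maximum matching = 2.
König certificate: {X2, Y3} is a vertex cover of size 2 (every listed pair touches it), so no matching can be larger.

2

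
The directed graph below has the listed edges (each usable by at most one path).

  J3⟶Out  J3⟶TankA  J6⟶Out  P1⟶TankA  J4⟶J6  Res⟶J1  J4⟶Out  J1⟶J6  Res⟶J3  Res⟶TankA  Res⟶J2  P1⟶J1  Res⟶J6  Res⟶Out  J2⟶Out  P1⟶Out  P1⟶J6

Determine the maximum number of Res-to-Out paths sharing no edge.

4

Assign every edge capacity 1; by Menger, the answer equals the max flow.
Path Res→Out (+1); total 1.
Path Res→J3→Out (+1); total 2.
Path Res→J2→Out (+1); total 3.
Path Res→J6→Out (+1); total 4.
No residual Res→Out path; max flow = 4.
Certifying cut of size 4: {J6→Out, Res→J2, Res→J3, Res→Out}.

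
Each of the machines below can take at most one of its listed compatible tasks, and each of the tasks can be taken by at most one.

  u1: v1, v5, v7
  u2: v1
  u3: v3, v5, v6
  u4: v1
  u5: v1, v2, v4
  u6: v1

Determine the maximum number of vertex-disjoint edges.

4

Unit-capacity flow: source→left, listed edges, right→sink; max matching = max flow.
Augmenting path u1→v1 (+1); matched 1.
Augmenting path u3→v3 (+1); matched 2.
Augmenting path u5→v2 (+1); matched 3.
Augmenting path u2→v1→u1→v5 (+1); matched 4.
No augmenting path remains; maximum matching = 4.
König certificate: {u1, u3, u5, v1} is a vertex cover of size 4 (every listed pair touches it), so no matching can be larger.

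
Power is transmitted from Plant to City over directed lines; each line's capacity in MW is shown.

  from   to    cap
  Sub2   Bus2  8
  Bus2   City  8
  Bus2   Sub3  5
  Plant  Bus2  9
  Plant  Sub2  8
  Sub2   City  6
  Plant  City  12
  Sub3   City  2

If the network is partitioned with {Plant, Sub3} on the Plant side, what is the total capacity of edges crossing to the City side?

Edges leaving {Plant, Sub3}: Plant→Sub2 (8), Plant→Bus2 (9), Plant→City (12), Sub3→City (2).
Cut capacity = 8 + 9 + 12 + 2 = 31.

31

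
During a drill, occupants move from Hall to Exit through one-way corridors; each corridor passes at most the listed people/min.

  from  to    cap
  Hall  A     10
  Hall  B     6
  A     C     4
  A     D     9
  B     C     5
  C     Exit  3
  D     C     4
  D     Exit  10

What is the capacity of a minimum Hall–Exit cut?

Augment Hall→A→C→Exit: bottleneck 3, flow now 3.
Augment Hall→A→D→Exit: bottleneck 7, flow now 10.
Augment Hall→B→C→A→D→Exit: bottleneck 2, flow now 12. (uses reverse residual edge)
No augmenting path remains; maximum flow = 12.
By max-flow min-cut, the minimum cut capacity equals the max flow.
In the residual graph, reachable from Hall: {Hall, A, B, C}.
Min-cut edges: A→D (9), C→Exit (3); capacity 9 + 3 = 12.

12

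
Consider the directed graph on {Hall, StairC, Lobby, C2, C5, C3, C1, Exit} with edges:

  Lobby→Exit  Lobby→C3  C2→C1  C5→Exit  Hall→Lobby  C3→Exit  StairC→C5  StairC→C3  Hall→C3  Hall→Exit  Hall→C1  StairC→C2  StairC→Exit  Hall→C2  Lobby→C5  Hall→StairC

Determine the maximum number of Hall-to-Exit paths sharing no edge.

4

Assign every edge capacity 1; by Menger, the answer equals the max flow.
Path Hall→Exit (+1); total 1.
Path Hall→StairC→Exit (+1); total 2.
Path Hall→Lobby→Exit (+1); total 3.
Path Hall→C3→Exit (+1); total 4.
No residual Hall→Exit path; max flow = 4.
Certifying cut of size 4: {Hall→C3, Hall→Exit, Hall→Lobby, Hall→StairC}.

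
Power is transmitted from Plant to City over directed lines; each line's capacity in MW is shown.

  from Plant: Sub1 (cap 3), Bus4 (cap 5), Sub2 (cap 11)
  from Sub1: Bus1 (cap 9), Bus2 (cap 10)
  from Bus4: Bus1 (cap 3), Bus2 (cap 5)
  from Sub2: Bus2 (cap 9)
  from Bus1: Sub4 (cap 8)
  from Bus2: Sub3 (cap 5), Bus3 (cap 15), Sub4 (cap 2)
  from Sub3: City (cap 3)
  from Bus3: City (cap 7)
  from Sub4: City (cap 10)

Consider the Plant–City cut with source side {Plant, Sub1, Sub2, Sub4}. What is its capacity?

Edges leaving {Plant, Sub1, Sub2, Sub4}: Plant→Bus4 (5), Sub1→Bus1 (9), Sub1→Bus2 (10), Sub2→Bus2 (9), Sub4→City (10).
Cut capacity = 5 + 9 + 10 + 9 + 10 = 43.

43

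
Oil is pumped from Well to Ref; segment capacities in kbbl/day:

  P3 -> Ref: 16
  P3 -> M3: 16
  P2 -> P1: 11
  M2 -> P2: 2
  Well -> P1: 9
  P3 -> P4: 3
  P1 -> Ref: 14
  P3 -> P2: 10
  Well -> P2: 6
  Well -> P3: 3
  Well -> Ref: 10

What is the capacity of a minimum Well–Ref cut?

Augment Well→Ref: bottleneck 10, flow now 10.
Augment Well→P3→Ref: bottleneck 3, flow now 13.
Augment Well→P1→Ref: bottleneck 9, flow now 22.
Augment Well→P2→P1→Ref: bottleneck 5, flow now 27.
No augmenting path remains; maximum flow = 27.
By max-flow min-cut, the minimum cut capacity equals the max flow.
In the residual graph, reachable from Well: {Well, P2, P1}.
Min-cut edges: Well→P3 (3), Well→Ref (10), P1→Ref (14); capacity 3 + 10 + 14 = 27.

27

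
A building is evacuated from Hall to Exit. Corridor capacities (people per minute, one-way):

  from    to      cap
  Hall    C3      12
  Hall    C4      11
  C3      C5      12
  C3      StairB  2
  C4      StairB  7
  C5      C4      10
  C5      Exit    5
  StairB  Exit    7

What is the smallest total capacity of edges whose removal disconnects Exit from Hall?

Augment Hall→C3→C5→Exit: bottleneck 5, flow now 5.
Augment Hall→C3→StairB→Exit: bottleneck 2, flow now 7.
Augment Hall→C4→StairB→Exit: bottleneck 5, flow now 12.
No augmenting path remains; maximum flow = 12.
By max-flow min-cut, the minimum cut capacity equals the max flow.
In the residual graph, reachable from Hall: {Hall, C3, C4, C5, StairB}.
Min-cut edges: C5→Exit (5), StairB→Exit (7); capacity 5 + 7 = 12.

12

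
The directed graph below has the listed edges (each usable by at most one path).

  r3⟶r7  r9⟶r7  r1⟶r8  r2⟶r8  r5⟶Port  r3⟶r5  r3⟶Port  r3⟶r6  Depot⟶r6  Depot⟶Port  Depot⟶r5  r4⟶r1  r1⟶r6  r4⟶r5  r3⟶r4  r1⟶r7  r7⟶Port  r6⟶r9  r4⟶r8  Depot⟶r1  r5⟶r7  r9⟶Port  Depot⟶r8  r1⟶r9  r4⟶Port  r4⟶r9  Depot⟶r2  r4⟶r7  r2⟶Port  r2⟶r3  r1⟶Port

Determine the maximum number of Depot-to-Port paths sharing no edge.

Assign every edge capacity 1; by Menger, the answer equals the max flow.
Path Depot→Port (+1); total 1.
Path Depot→r1→Port (+1); total 2.
Path Depot→r2→Port (+1); total 3.
Path Depot→r5→Port (+1); total 4.
Path Depot→r6→r9→Port (+1); total 5.
No residual Depot→Port path; max flow = 5.
Certifying cut of size 5: {Depot→Port, Depot→r1, Depot→r2, Depot→r5, Depot→r6}.

5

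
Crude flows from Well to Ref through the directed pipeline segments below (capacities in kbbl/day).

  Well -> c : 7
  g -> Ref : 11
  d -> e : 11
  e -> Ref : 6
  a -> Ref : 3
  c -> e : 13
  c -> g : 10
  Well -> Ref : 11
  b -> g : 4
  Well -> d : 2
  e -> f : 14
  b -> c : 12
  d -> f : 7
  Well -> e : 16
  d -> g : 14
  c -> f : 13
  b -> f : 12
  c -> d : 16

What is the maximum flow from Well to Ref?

26

Augment Well→Ref: bottleneck 11, flow now 11.
Augment Well→e→Ref: bottleneck 6, flow now 17.
Augment Well→c→g→Ref: bottleneck 7, flow now 24.
Augment Well→d→g→Ref: bottleneck 2, flow now 26.
No augmenting path remains; maximum flow = 26.
In the residual graph, reachable from Well: {Well, e, f}.
Min-cut edges: Well→c (7), Well→d (2), Well→Ref (11), e→Ref (6); capacity 7 + 2 + 11 + 6 = 26.
This cut is saturated, so no flow can exceed 26.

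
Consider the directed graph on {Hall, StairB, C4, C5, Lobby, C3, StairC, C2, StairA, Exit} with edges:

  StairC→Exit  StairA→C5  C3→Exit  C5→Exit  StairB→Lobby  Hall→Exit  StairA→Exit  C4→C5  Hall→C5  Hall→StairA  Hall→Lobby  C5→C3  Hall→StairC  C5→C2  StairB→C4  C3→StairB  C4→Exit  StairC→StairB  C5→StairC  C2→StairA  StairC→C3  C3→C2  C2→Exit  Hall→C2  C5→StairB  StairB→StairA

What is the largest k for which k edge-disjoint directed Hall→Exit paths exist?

5

Assign every edge capacity 1; by Menger, the answer equals the max flow.
Path Hall→Exit (+1); total 1.
Path Hall→C5→Exit (+1); total 2.
Path Hall→StairC→Exit (+1); total 3.
Path Hall→C2→Exit (+1); total 4.
Path Hall→StairA→Exit (+1); total 5.
No residual Hall→Exit path; max flow = 5.
Certifying cut of size 5: {Hall→C2, Hall→C5, Hall→Exit, Hall→StairA, Hall→StairC}.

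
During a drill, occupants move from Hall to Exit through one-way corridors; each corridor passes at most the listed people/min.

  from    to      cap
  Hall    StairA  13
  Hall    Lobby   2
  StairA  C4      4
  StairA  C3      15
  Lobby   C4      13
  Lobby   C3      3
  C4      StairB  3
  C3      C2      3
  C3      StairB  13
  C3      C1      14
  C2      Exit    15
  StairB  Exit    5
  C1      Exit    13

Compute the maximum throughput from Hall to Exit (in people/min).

Augment Hall→StairA→C4→StairB→Exit: bottleneck 3, flow now 3.
Augment Hall→StairA→C3→C2→Exit: bottleneck 3, flow now 6.
Augment Hall→StairA→C3→StairB→Exit: bottleneck 2, flow now 8.
Augment Hall→StairA→C3→C1→Exit: bottleneck 5, flow now 13.
Augment Hall→Lobby→C3→C1→Exit: bottleneck 2, flow now 15.
No augmenting path remains; maximum flow = 15.
In the residual graph, reachable from Hall: {Hall}.
Min-cut edges: Hall→StairA (13), Hall→Lobby (2); capacity 13 + 2 = 15.
This cut is saturated, so no flow can exceed 15.

15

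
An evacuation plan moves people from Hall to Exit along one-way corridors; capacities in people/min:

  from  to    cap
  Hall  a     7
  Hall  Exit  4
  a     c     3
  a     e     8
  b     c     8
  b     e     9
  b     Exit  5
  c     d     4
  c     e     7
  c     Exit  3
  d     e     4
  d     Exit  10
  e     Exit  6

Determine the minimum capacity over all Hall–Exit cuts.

Augment Hall→Exit: bottleneck 4, flow now 4.
Augment Hall→a→c→Exit: bottleneck 3, flow now 7.
Augment Hall→a→e→Exit: bottleneck 4, flow now 11.
No augmenting path remains; maximum flow = 11.
By max-flow min-cut, the minimum cut capacity equals the max flow.
In the residual graph, reachable from Hall: {Hall}.
Min-cut edges: Hall→a (7), Hall→Exit (4); capacity 7 + 4 = 11.

11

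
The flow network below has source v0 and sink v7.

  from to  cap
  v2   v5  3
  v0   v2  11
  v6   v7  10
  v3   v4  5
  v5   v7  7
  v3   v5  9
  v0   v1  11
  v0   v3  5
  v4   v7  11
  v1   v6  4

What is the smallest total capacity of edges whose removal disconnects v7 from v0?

Augment v0→v1→v6→v7: bottleneck 4, flow now 4.
Augment v0→v2→v5→v7: bottleneck 3, flow now 7.
Augment v0→v3→v4→v7: bottleneck 5, flow now 12.
No augmenting path remains; maximum flow = 12.
By max-flow min-cut, the minimum cut capacity equals the max flow.
In the residual graph, reachable from v0: {v0, v1, v2}.
Min-cut edges: v0→v3 (5), v1→v6 (4), v2→v5 (3); capacity 5 + 4 + 3 = 12.

12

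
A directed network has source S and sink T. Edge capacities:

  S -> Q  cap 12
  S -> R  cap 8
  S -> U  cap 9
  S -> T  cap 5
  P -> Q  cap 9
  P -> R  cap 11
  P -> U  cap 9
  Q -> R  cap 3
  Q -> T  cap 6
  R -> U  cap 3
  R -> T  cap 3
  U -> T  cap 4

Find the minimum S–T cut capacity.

Augment S→T: bottleneck 5, flow now 5.
Augment S→Q→T: bottleneck 6, flow now 11.
Augment S→R→T: bottleneck 3, flow now 14.
Augment S→U→T: bottleneck 4, flow now 18.
No augmenting path remains; maximum flow = 18.
By max-flow min-cut, the minimum cut capacity equals the max flow.
In the residual graph, reachable from S: {S, Q, R, U}.
Min-cut edges: S→T (5), Q→T (6), R→T (3), U→T (4); capacity 5 + 6 + 3 + 4 = 18.

18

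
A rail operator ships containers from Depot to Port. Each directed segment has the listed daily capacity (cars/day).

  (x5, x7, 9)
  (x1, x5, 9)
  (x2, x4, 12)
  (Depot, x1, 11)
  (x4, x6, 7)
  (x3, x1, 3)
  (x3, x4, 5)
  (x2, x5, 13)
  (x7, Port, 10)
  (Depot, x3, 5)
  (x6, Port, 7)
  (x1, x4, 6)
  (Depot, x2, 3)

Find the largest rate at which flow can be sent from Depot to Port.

16

Augment Depot→x1→x4→x6→Port: bottleneck 6, flow now 6.
Augment Depot→x1→x5→x7→Port: bottleneck 5, flow now 11.
Augment Depot→x2→x4→x6→Port: bottleneck 1, flow now 12.
Augment Depot→x2→x5→x7→Port: bottleneck 2, flow now 14.
Augment Depot→x3→x1→x5→x7→Port: bottleneck 2, flow now 16.
No augmenting path remains; maximum flow = 16.
In the residual graph, reachable from Depot: {Depot, x1, x2, x3, x4, x5}.
Min-cut edges: x4→x6 (7), x5→x7 (9); capacity 7 + 9 = 16.
This cut is saturated, so no flow can exceed 16.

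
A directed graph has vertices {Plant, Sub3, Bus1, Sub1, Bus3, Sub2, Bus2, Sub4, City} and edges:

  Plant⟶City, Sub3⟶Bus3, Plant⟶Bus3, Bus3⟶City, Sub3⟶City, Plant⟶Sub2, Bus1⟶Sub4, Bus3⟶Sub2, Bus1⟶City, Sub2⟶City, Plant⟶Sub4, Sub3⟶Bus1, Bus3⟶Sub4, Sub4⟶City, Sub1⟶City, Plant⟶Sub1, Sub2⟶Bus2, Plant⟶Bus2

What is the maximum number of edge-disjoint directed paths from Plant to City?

Assign every edge capacity 1; by Menger, the answer equals the max flow.
Path Plant→City (+1); total 1.
Path Plant→Sub1→City (+1); total 2.
Path Plant→Bus3→City (+1); total 3.
Path Plant→Sub2→City (+1); total 4.
Path Plant→Sub4→City (+1); total 5.
No residual Plant→City path; max flow = 5.
Certifying cut of size 5: {Plant→Bus3, Plant→City, Plant→Sub1, Plant→Sub2, Plant→Sub4}.

5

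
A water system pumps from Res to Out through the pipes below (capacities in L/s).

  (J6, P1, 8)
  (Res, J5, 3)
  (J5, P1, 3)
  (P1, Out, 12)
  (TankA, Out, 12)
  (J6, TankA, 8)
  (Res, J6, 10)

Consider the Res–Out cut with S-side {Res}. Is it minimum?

Yes — it is a minimum cut (capacity 13).

Given cut capacity: 3 + 10 = 13.
Augment Res→J5→P1→Out: bottleneck 3, flow now 3.
Augment Res→J6→TankA→Out: bottleneck 8, flow now 11.
Augment Res→J6→P1→Out: bottleneck 2, flow now 13.
No augmenting path remains; maximum flow = 13.
Cut capacity 13 equals the max flow, so it is a minimum cut.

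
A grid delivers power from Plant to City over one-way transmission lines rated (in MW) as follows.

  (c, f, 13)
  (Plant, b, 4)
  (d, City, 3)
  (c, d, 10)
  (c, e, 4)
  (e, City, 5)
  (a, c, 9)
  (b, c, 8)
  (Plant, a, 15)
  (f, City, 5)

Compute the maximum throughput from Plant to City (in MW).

Augment Plant→a→c→d→City: bottleneck 3, flow now 3.
Augment Plant→a→c→e→City: bottleneck 4, flow now 7.
Augment Plant→a→c→f→City: bottleneck 2, flow now 9.
Augment Plant→b→c→f→City: bottleneck 3, flow now 12.
No augmenting path remains; maximum flow = 12.
In the residual graph, reachable from Plant: {Plant, a, b, c, d, f}.
Min-cut edges: c→e (4), d→City (3), f→City (5); capacity 4 + 3 + 5 = 12.
This cut is saturated, so no flow can exceed 12.

12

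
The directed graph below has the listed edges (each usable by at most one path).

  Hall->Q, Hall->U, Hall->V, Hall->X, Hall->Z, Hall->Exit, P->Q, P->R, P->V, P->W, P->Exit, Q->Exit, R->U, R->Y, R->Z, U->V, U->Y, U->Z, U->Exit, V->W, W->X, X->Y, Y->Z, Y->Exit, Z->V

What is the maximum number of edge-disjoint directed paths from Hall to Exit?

4

Assign every edge capacity 1; by Menger, the answer equals the max flow.
Path Hall→Exit (+1); total 1.
Path Hall→Q→Exit (+1); total 2.
Path Hall→U→Exit (+1); total 3.
Path Hall→X→Y→Exit (+1); total 4.
No residual Hall→Exit path; max flow = 4.
Certifying cut of size 4: {Hall→Exit, Hall→Q, Hall→U, X→Y}.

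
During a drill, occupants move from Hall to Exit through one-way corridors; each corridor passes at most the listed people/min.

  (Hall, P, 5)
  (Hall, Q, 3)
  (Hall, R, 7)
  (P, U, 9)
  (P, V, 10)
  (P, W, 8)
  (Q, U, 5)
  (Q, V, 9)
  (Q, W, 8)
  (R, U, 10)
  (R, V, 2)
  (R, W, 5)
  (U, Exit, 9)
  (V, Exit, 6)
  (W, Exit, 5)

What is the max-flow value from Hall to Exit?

15

Augment Hall→P→U→Exit: bottleneck 5, flow now 5.
Augment Hall→Q→U→Exit: bottleneck 3, flow now 8.
Augment Hall→R→U→Exit: bottleneck 1, flow now 9.
Augment Hall→R→V→Exit: bottleneck 2, flow now 11.
Augment Hall→R→W→Exit: bottleneck 4, flow now 15.
No augmenting path remains; maximum flow = 15.
In the residual graph, reachable from Hall: {Hall}.
Min-cut edges: Hall→P (5), Hall→Q (3), Hall→R (7); capacity 5 + 3 + 7 = 15.
This cut is saturated, so no flow can exceed 15.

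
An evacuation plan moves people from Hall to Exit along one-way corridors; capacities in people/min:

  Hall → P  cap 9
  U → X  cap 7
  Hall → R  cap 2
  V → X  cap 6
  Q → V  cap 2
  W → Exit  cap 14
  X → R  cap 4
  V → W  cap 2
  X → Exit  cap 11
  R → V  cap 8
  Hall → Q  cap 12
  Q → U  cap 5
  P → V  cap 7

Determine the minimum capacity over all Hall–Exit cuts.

13

Augment Hall→P→V→W→Exit: bottleneck 2, flow now 2.
Augment Hall→P→V→X→Exit: bottleneck 5, flow now 7.
Augment Hall→Q→U→X→Exit: bottleneck 5, flow now 12.
Augment Hall→Q→V→X→Exit: bottleneck 1, flow now 13.
No augmenting path remains; maximum flow = 13.
By max-flow min-cut, the minimum cut capacity equals the max flow.
In the residual graph, reachable from Hall: {Hall, P, Q, R, V}.
Min-cut edges: Q→U (5), V→W (2), V→X (6); capacity 5 + 2 + 6 = 13.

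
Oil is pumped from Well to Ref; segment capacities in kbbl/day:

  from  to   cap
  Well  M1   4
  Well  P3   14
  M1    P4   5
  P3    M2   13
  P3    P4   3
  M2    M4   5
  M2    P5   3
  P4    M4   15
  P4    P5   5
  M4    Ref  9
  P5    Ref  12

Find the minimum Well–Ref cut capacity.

15

Augment Well→M1→P4→M4→Ref: bottleneck 4, flow now 4.
Augment Well→P3→M2→M4→Ref: bottleneck 5, flow now 9.
Augment Well→P3→M2→P5→Ref: bottleneck 3, flow now 12.
Augment Well→P3→P4→P5→Ref: bottleneck 3, flow now 15.
No augmenting path remains; maximum flow = 15.
By max-flow min-cut, the minimum cut capacity equals the max flow.
In the residual graph, reachable from Well: {Well, P3, M2}.
Min-cut edges: Well→M1 (4), P3→P4 (3), M2→M4 (5), M2→P5 (3); capacity 4 + 3 + 5 + 3 = 15.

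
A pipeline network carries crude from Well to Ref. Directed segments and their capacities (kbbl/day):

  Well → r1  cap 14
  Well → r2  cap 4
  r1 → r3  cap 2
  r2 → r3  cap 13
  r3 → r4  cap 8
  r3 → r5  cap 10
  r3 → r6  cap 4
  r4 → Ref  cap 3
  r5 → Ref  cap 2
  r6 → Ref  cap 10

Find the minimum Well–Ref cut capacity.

6

Augment Well→r1→r3→r4→Ref: bottleneck 2, flow now 2.
Augment Well→r2→r3→r4→Ref: bottleneck 1, flow now 3.
Augment Well→r2→r3→r5→Ref: bottleneck 2, flow now 5.
Augment Well→r2→r3→r6→Ref: bottleneck 1, flow now 6.
No augmenting path remains; maximum flow = 6.
By max-flow min-cut, the minimum cut capacity equals the max flow.
In the residual graph, reachable from Well: {Well, r1}.
Min-cut edges: Well→r2 (4), r1→r3 (2); capacity 4 + 2 = 6.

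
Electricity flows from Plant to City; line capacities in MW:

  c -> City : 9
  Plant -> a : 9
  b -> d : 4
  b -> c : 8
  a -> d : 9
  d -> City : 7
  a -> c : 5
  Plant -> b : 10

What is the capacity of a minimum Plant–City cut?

Augment Plant→a→c→City: bottleneck 5, flow now 5.
Augment Plant→a→d→City: bottleneck 4, flow now 9.
Augment Plant→b→c→City: bottleneck 4, flow now 13.
Augment Plant→b→d→City: bottleneck 3, flow now 16.
No augmenting path remains; maximum flow = 16.
By max-flow min-cut, the minimum cut capacity equals the max flow.
In the residual graph, reachable from Plant: {Plant, a, b, c, d}.
Min-cut edges: c→City (9), d→City (7); capacity 9 + 7 = 16.

16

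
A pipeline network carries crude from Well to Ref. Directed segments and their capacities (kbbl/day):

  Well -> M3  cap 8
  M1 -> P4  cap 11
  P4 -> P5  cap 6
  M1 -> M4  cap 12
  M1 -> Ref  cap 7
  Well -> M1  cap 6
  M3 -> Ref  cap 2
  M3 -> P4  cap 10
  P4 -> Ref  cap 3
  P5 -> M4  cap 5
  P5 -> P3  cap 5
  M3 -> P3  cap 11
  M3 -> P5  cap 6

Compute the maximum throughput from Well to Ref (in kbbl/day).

11

Augment Well→M1→Ref: bottleneck 6, flow now 6.
Augment Well→M3→Ref: bottleneck 2, flow now 8.
Augment Well→M3→P4→Ref: bottleneck 3, flow now 11.
No augmenting path remains; maximum flow = 11.
In the residual graph, reachable from Well: {Well, M3, P4, P5, P3, M4}.
Min-cut edges: Well→M1 (6), M3→Ref (2), P4→Ref (3); capacity 6 + 2 + 3 = 11.
This cut is saturated, so no flow can exceed 11.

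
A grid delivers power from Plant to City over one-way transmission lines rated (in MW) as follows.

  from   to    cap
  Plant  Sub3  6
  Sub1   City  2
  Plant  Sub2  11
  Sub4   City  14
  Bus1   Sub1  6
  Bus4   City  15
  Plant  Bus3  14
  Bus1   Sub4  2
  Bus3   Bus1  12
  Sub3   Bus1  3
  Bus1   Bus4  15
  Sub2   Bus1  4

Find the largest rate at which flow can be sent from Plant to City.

Augment Plant→Bus3→Bus1→Sub4→City: bottleneck 2, flow now 2.
Augment Plant→Bus3→Bus1→Sub1→City: bottleneck 2, flow now 4.
Augment Plant→Bus3→Bus1→Bus4→City: bottleneck 8, flow now 12.
Augment Plant→Sub3→Bus1→Bus4→City: bottleneck 3, flow now 15.
Augment Plant→Sub2→Bus1→Bus4→City: bottleneck 4, flow now 19.
No augmenting path remains; maximum flow = 19.
In the residual graph, reachable from Plant: {Plant, Bus3, Sub3, Sub2}.
Min-cut edges: Bus3→Bus1 (12), Sub3→Bus1 (3), Sub2→Bus1 (4); capacity 12 + 3 + 4 = 19.
This cut is saturated, so no flow can exceed 19.

19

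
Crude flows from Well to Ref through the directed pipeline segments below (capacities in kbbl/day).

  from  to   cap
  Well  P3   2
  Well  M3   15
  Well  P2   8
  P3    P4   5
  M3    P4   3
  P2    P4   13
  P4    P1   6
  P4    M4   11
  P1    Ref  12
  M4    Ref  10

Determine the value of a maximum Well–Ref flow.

Augment Well→P3→P4→P1→Ref: bottleneck 2, flow now 2.
Augment Well→M3→P4→P1→Ref: bottleneck 3, flow now 5.
Augment Well→P2→P4→P1→Ref: bottleneck 1, flow now 6.
Augment Well→P2→P4→M4→Ref: bottleneck 7, flow now 13.
No augmenting path remains; maximum flow = 13.
In the residual graph, reachable from Well: {Well, M3}.
Min-cut edges: Well→P3 (2), Well→P2 (8), M3→P4 (3); capacity 2 + 8 + 3 = 13.
This cut is saturated, so no flow can exceed 13.

13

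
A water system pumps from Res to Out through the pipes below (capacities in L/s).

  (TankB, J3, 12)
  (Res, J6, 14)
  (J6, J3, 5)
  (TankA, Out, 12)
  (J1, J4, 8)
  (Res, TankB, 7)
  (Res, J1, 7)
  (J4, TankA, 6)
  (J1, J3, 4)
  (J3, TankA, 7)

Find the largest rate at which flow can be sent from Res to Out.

12

Augment Res→J1→J3→TankA→Out: bottleneck 4, flow now 4.
Augment Res→J1→J4→TankA→Out: bottleneck 3, flow now 7.
Augment Res→J6→J3→TankA→Out: bottleneck 3, flow now 10.
Augment Res→J6→J3→J1→J4→TankA→Out: bottleneck 2, flow now 12. (uses reverse residual edge)
No augmenting path remains; maximum flow = 12.
In the residual graph, reachable from Res: {Res, J1, J6, TankB, J3, J4, TankA}.
Min-cut edges: TankA→Out (12); capacity 12 = 12.
This cut is saturated, so no flow can exceed 12.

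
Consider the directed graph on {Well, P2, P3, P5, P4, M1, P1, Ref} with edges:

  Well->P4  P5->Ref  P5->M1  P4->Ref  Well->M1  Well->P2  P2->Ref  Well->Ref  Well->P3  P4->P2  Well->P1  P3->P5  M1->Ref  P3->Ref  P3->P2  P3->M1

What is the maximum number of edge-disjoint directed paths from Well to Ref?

Assign every edge capacity 1; by Menger, the answer equals the max flow.
Path Well→Ref (+1); total 1.
Path Well→P2→Ref (+1); total 2.
Path Well→P3→Ref (+1); total 3.
Path Well→P4→Ref (+1); total 4.
Path Well→M1→Ref (+1); total 5.
No residual Well→Ref path; max flow = 5.
Certifying cut of size 5: {Well→M1, Well→P2, Well→P3, Well→P4, Well→Ref}.

5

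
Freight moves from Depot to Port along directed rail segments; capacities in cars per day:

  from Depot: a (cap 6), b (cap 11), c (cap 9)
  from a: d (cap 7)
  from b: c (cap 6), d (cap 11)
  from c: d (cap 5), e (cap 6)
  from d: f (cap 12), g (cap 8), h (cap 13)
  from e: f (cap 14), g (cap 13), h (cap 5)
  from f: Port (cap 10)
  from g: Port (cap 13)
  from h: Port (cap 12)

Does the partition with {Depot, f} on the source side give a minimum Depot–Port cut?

Given cut capacity: 6 + 11 + 9 + 10 = 36.
Augment Depot→a→d→f→Port: bottleneck 6, flow now 6.
Augment Depot→b→d→f→Port: bottleneck 4, flow now 10.
Augment Depot→b→d→g→Port: bottleneck 7, flow now 17.
Augment Depot→c→d→g→Port: bottleneck 1, flow now 18.
Augment Depot→c→d→h→Port: bottleneck 4, flow now 22.
Augment Depot→c→e→g→Port: bottleneck 4, flow now 26.
No augmenting path remains; maximum flow = 26.
In the residual graph, reachable from Depot: {Depot}.
Min-cut edges: Depot→a (6), Depot→b (11), Depot→c (9); capacity 6 + 11 + 9 = 26.
Cut capacity 36 exceeds the max flow 26, so it is not minimum.

No — its capacity is 36, but the minimum cut has capacity 26.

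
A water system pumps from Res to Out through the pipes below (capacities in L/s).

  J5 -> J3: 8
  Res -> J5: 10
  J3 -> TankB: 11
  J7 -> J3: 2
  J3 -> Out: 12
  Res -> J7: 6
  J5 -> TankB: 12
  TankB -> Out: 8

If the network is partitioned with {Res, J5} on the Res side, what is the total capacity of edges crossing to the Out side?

26

Edges leaving {Res, J5}: Res→J7 (6), J5→TankB (12), J5→J3 (8).
Cut capacity = 6 + 12 + 8 = 26.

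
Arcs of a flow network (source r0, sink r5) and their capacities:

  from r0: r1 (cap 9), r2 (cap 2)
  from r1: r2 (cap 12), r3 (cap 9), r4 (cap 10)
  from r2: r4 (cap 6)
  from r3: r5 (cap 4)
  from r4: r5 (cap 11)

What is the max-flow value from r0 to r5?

Augment r0→r1→r3→r5: bottleneck 4, flow now 4.
Augment r0→r1→r4→r5: bottleneck 5, flow now 9.
Augment r0→r2→r4→r5: bottleneck 2, flow now 11.
No augmenting path remains; maximum flow = 11.
In the residual graph, reachable from r0: {r0}.
Min-cut edges: r0→r1 (9), r0→r2 (2); capacity 9 + 2 = 11.
This cut is saturated, so no flow can exceed 11.

11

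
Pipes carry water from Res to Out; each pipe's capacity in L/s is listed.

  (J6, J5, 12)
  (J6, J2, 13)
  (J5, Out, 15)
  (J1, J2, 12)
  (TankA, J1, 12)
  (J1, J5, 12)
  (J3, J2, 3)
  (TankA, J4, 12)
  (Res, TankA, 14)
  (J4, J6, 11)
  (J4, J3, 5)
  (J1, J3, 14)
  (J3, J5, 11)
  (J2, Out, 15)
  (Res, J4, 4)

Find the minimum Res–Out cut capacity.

18

Augment Res→J4→J6→J5→Out: bottleneck 4, flow now 4.
Augment Res→TankA→J1→J5→Out: bottleneck 11, flow now 15.
Augment Res→TankA→J1→J2→Out: bottleneck 1, flow now 16.
Augment Res→TankA→J4→J6→J2→Out: bottleneck 2, flow now 18.
No augmenting path remains; maximum flow = 18.
By max-flow min-cut, the minimum cut capacity equals the max flow.
In the residual graph, reachable from Res: {Res}.
Min-cut edges: Res→J4 (4), Res→TankA (14); capacity 4 + 14 = 18.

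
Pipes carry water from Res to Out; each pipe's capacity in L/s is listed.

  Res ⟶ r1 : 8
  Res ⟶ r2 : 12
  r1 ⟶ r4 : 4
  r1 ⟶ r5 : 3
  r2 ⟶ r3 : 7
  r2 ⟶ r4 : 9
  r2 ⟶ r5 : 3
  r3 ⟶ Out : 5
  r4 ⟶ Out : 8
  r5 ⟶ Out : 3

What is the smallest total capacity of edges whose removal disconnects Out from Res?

16

Augment Res→r1→r4→Out: bottleneck 4, flow now 4.
Augment Res→r1→r5→Out: bottleneck 3, flow now 7.
Augment Res→r2→r3→Out: bottleneck 5, flow now 12.
Augment Res→r2→r4→Out: bottleneck 4, flow now 16.
No augmenting path remains; maximum flow = 16.
By max-flow min-cut, the minimum cut capacity equals the max flow.
In the residual graph, reachable from Res: {Res, r1, r2, r3, r4, r5}.
Min-cut edges: r3→Out (5), r4→Out (8), r5→Out (3); capacity 5 + 8 + 3 = 16.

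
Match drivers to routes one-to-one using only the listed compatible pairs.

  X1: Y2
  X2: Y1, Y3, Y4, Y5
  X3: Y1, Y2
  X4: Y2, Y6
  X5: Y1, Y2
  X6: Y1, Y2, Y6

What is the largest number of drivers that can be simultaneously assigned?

Unit-capacity flow: source→left, listed edges, right→sink; max matching = max flow.
Augmenting path X1→Y2 (+1); matched 1.
Augmenting path X2→Y1 (+1); matched 2.
Augmenting path X4→Y6 (+1); matched 3.
Augmenting path X3→Y1→X2→Y3 (+1); matched 4.
No augmenting path remains; maximum matching = 4.
König certificate: {X2, Y1, Y2, Y6} is a vertex cover of size 4 (every listed pair touches it), so no matching can be larger.

4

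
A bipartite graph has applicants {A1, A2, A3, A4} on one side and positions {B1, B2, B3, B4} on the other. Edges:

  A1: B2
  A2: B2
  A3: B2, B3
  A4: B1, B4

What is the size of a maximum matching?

Unit-capacity flow: source→left, listed edges, right→sink; max matching = max flow.
Augmenting path A1→B2 (+1); matched 1.
Augmenting path A3→B3 (+1); matched 2.
Augmenting path A4→B1 (+1); matched 3.
No augmenting path remains; maximum matching = 3.
König certificate: {A3, A4, B2} is a vertex cover of size 3 (every listed pair touches it), so no matching can be larger.

3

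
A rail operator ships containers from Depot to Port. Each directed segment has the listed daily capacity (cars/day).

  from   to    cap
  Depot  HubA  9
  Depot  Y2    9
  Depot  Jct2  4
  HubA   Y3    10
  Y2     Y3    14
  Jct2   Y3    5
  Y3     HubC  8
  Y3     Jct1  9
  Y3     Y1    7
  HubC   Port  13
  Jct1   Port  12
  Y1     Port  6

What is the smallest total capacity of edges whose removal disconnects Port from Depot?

22

Augment Depot→HubA→Y3→HubC→Port: bottleneck 8, flow now 8.
Augment Depot→HubA→Y3→Jct1→Port: bottleneck 1, flow now 9.
Augment Depot→Y2→Y3→Jct1→Port: bottleneck 8, flow now 17.
Augment Depot→Y2→Y3→Y1→Port: bottleneck 1, flow now 18.
Augment Depot→Jct2→Y3→Y1→Port: bottleneck 4, flow now 22.
No augmenting path remains; maximum flow = 22.
By max-flow min-cut, the minimum cut capacity equals the max flow.
In the residual graph, reachable from Depot: {Depot}.
Min-cut edges: Depot→HubA (9), Depot→Y2 (9), Depot→Jct2 (4); capacity 9 + 9 + 4 = 22.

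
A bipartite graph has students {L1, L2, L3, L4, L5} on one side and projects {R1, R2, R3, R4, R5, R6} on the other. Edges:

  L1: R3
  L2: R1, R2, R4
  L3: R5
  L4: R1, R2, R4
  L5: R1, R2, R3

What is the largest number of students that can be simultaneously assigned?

5

Unit-capacity flow: source→left, listed edges, right→sink; max matching = max flow.
Augmenting path L1→R3 (+1); matched 1.
Augmenting path L2→R1 (+1); matched 2.
Augmenting path L3→R5 (+1); matched 3.
Augmenting path L4→R2 (+1); matched 4.
Augmenting path L5→R1→L2→R4 (+1); matched 5.
No augmenting path remains; maximum matching = 5.
König certificate: {L1, L2, L3, L4, L5} is a vertex cover of size 5 (every listed pair touches it), so no matching can be larger.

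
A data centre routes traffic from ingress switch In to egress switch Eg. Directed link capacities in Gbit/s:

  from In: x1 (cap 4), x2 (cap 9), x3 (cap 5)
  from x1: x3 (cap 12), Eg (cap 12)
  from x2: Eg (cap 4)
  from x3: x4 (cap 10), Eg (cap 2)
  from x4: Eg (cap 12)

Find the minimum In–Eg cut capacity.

13

Augment In→x1→Eg: bottleneck 4, flow now 4.
Augment In→x2→Eg: bottleneck 4, flow now 8.
Augment In→x3→Eg: bottleneck 2, flow now 10.
Augment In→x3→x4→Eg: bottleneck 3, flow now 13.
No augmenting path remains; maximum flow = 13.
By max-flow min-cut, the minimum cut capacity equals the max flow.
In the residual graph, reachable from In: {In, x2}.
Min-cut edges: In→x1 (4), In→x3 (5), x2→Eg (4); capacity 4 + 5 + 4 = 13.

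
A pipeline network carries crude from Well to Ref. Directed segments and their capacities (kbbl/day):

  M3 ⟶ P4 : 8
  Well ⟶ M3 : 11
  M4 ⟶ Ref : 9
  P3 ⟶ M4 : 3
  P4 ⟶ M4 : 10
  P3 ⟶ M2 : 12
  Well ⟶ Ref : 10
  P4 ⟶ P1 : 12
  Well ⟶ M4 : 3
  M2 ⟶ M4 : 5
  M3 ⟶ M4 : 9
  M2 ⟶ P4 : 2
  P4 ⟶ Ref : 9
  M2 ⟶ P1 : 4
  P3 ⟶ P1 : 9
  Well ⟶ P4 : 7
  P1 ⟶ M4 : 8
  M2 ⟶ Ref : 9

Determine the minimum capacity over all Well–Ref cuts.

Augment Well→Ref: bottleneck 10, flow now 10.
Augment Well→P4→Ref: bottleneck 7, flow now 17.
Augment Well→M4→Ref: bottleneck 3, flow now 20.
Augment Well→M3→P4→Ref: bottleneck 2, flow now 22.
Augment Well→M3→M4→Ref: bottleneck 6, flow now 28.
No augmenting path remains; maximum flow = 28.
By max-flow min-cut, the minimum cut capacity equals the max flow.
In the residual graph, reachable from Well: {Well, M3, P4, P1, M4}.
Min-cut edges: Well→Ref (10), P4→Ref (9), M4→Ref (9); capacity 10 + 9 + 9 = 28.

28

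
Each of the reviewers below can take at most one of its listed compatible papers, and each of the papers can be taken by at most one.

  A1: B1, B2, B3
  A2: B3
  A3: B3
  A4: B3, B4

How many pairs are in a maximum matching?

3

Unit-capacity flow: source→left, listed edges, right→sink; max matching = max flow.
Augmenting path A1→B1 (+1); matched 1.
Augmenting path A2→B3 (+1); matched 2.
Augmenting path A4→B4 (+1); matched 3.
No augmenting path remains; maximum matching = 3.
König certificate: {A1, A4, B3} is a vertex cover of size 3 (every listed pair touches it), so no matching can be larger.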